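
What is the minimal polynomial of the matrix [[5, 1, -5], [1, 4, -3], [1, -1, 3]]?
m_A(x) = (x - 4)^3

The characteristic polynomial factors as (x - 4)^3. The minimal polynomial is ∏(x - λ)^{k_λ} where k_λ is the size of the largest Jordan block at λ.

For λ = 4: rank(A - 4I) = 2, and the largest Jordan block has size 3 (the smallest k with rank((A - 4I)^k) = rank((A - 4I)^(k+1))).

So m_A(x) = (x - 4)^3.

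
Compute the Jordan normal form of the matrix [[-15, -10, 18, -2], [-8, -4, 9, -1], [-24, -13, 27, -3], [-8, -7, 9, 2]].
J = [[1, 0, 0, 0], [0, 3, 1, 0], [0, 0, 3, 1], [0, 0, 0, 3]]

The characteristic polynomial is det(xI - A) = (x - 3)^3(x - 1), so the eigenvalues are 1 (algebraic multiplicity 1), 3 (algebraic multiplicity 3).

For λ = 1: algebraic multiplicity 1 gives one 1×1 block.

For λ = 3: rank(A - 3I) = 3, rank((A - 3I)^2) = 2, rank((A - 3I)^3) = 1. The eigenspace has dimension 4 - 3 = 1, so there is 1 Jordan block; the rank sequence gives block sizes [3].

Assembling the blocks gives the Jordan form J above.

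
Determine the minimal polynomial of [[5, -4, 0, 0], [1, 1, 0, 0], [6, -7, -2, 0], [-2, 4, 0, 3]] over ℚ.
m_A(x) = (x - 3)^2(x + 2)

The characteristic polynomial factors as (x - 3)^3(x + 2). The minimal polynomial is ∏(x - λ)^{k_λ} where k_λ is the size of the largest Jordan block at λ.

For λ = -2: rank(A + 2I) = 3, and the largest Jordan block has size 1 (the smallest k with rank((A + 2I)^k) = rank((A + 2I)^(k+1))).
For λ = 3: rank(A - 3I) = 2, and the largest Jordan block has size 2 (the smallest k with rank((A - 3I)^k) = rank((A - 3I)^(k+1))).

So m_A(x) = (x - 3)^2(x + 2).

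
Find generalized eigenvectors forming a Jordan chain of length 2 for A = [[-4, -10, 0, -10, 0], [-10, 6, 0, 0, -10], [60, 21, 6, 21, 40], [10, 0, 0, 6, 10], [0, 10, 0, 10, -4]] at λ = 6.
We seek v_1 ∈ ker((A - 6I)^2) \ ker(A - 6I), then set v_{i+1} = (A - 6I) v_i.

One such chain is v_1 = [[-1, 0, 2, 1, 1]]^T, v_2 = [[0, 0, 1, 0, 0]]^T. Check: (A - 6I) v_2 = [[0, 0, 0, 0, 0]]^T = 0.

v_1 = [[-1, 0, 2, 1, 1]]^T, v_2 = [[0, 0, 1, 0, 0]]^T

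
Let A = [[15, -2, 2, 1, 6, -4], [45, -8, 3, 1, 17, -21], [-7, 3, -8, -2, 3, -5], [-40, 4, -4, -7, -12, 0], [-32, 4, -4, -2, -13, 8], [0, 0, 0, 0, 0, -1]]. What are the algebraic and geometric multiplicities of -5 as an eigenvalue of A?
The characteristic polynomial is (x + 1)^2(x + 5)^4, so the factor x + 5 appears with exponent 4: the algebraic multiplicity is 4.

rank(A + 5I) = 4, so the eigenspace has dimension 6 - 4 = 2: the geometric multiplicity is 2.

Since 2 < 4, A is not diagonalizable.

algebraic multiplicity 4, geometric multiplicity 2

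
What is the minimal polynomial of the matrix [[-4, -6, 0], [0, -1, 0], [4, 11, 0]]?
The characteristic polynomial factors as x(x + 1)(x + 4). The minimal polynomial is ∏(x - λ)^{k_λ} where k_λ is the size of the largest Jordan block at λ.

For λ = -4: rank(A + 4I) = 2, and the largest Jordan block has size 1 (the smallest k with rank((A + 4I)^k) = rank((A + 4I)^(k+1))).
For λ = -1: rank(A + I) = 2, and the largest Jordan block has size 1 (the smallest k with rank((A + I)^k) = rank((A + I)^(k+1))).
For λ = 0: rank(A) = 2, and the largest Jordan block has size 1 (the smallest k with rank(A^k) = rank(A^(k+1))).

So m_A(x) = x(x + 1)(x + 4).

m_A(x) = x(x + 1)(x + 4)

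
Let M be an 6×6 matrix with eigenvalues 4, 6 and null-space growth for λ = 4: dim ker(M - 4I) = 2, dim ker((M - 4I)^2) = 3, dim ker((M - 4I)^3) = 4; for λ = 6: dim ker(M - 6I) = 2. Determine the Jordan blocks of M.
λ = 4: successive nullity increments [2, 1, 1] count blocks of size ≥ k; block sizes are [3, 1].
λ = 6: successive nullity increments [2] count blocks of size ≥ k; block sizes are [1, 1].

Jordan blocks: (4, 3), (4, 1), (6, 1), (6, 1)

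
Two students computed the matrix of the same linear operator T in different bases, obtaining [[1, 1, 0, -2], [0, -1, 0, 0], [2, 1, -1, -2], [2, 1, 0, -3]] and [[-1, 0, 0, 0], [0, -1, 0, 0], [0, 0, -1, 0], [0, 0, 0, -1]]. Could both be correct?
No.

Both have characteristic polynomial (x + 1)^4, but the minimal polynomial of A is (x + 1)^2 while the minimal polynomial of B is x + 1. The minimal polynomial is a similarity invariant, so A and B are not similar.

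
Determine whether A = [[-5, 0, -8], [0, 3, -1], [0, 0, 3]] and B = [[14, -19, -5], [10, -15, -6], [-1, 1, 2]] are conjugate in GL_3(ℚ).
Two matrices over a field are similar if and only if they have the same invariant factors.

Both A and B have characteristic polynomial (x - 3)^2(x + 5) and minimal polynomial (x - 3)^2(x + 5). Computing further, both have invariant factors (x - 3)^2(x + 5). Hence A and B are similar.

Yes.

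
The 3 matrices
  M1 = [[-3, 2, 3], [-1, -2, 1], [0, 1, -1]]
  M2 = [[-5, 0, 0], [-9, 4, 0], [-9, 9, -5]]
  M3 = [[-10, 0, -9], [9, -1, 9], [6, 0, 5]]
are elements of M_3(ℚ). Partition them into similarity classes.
3 classes: {M1}, {M2}, {M3}

Characteristic polynomials: χ_{M1} = (x + 2)^3, χ_{M2} = (x - 4)(x + 5)^2, χ_{M3} = (x + 1)^2(x + 4).

{M1}: invariant factors (x + 2)^3.

{M2}: invariant factors x + 5, (x - 4)(x + 5).

{M3}: invariant factors x + 1, (x + 1)(x + 4).

Matrices are similar if and only if their invariant-factor lists agree; the partition into similarity classes is {M1}, {M2}, {M3}.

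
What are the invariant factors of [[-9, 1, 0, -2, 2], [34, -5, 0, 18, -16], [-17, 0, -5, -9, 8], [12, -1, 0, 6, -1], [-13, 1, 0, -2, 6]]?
The Jordan structure of A has elementary divisors (x + 5)^2, (x + 5), (x - 4)^2. Arranging the block sizes at each eigenvalue in decreasing order and taking row products gives the invariant factors.

Invariant factors (smallest first, each dividing the next): x + 5, (x - 4)^2(x + 5)^2.

Check: the last factor (x - 4)^2(x + 5)^2 is the minimal polynomial, and the product (x - 4)^2(x + 5)^3 is the characteristic polynomial.

x + 5, (x - 4)^2(x + 5)^2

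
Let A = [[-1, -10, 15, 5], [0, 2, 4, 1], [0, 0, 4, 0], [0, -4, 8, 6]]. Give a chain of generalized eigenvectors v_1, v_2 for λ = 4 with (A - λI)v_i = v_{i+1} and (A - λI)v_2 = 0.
v_1 = [[0, 2, 1, 1]]^T, v_2 = [[0, 1, 0, 2]]^T

We seek v_1 ∈ ker((A - 4I)^2) \ ker(A - 4I), then set v_{i+1} = (A - 4I) v_i.

One such chain is v_1 = [[0, 2, 1, 1]]^T, v_2 = [[0, 1, 0, 2]]^T. Check: (A - 4I) v_2 = [[0, 0, 0, 0]]^T = 0.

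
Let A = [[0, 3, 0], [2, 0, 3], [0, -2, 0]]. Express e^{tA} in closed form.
e^{tA} = [[3*t^2 + 1, 3*t, 9*t^2/2], [2*t, 1, 3*t], [-2*t^2, -2*t, 1 - 3*t^2]]

A has Jordan form J = [[0, 1, 0], [0, 0, 1], [0, 0, 0]] with A = PJP^{-1}, so e^{tA} = P e^{tJ} P^{-1}.

For a Jordan block J_k(λ), e^{tJ_k(λ)} = e^{λt} · (I + tN + t^2 N^2/2! + ... + t^{k-1} N^{k-1}/(k-1)!) where N is the nilpotent superdiagonal part.

Assembling the blocks and conjugating back gives the entries of e^{tA} as shown above.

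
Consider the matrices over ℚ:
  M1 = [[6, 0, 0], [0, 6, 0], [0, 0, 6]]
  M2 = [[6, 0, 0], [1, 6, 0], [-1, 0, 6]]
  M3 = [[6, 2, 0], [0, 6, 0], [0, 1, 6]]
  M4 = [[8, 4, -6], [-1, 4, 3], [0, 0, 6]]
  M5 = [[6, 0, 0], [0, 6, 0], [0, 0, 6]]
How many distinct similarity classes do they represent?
Characteristic polynomials: χ_{M1} = (x - 6)^3, χ_{M2} = (x - 6)^3, χ_{M3} = (x - 6)^3, χ_{M4} = (x - 6)^3, χ_{M5} = (x - 6)^3.

{M1, M5}: invariant factors x - 6, x - 6, x - 6.

{M2, M3, M4}: invariant factors x - 6, (x - 6)^2.

Matrices are similar if and only if their invariant-factor lists agree; the partition into similarity classes is {M1, M5}, {M2, M3, M4}.

2 classes: {M1, M5}, {M2, M3, M4}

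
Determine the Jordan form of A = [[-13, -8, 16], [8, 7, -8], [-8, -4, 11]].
J = [[-1, 0, 0], [0, 3, 0], [0, 0, 3]]

The characteristic polynomial is det(xI - A) = (x - 3)^2(x + 1), so the eigenvalues are -1 (algebraic multiplicity 1), 3 (algebraic multiplicity 2).

For λ = -1: algebraic multiplicity 1 gives one 1×1 block.

For λ = 3: rank(A - 3I) = 1. The eigenspace has dimension 3 - 1 = 2, so there are 2 Jordan blocks; the rank sequence gives block sizes [1, 1].

Assembling the blocks gives the Jordan form J above.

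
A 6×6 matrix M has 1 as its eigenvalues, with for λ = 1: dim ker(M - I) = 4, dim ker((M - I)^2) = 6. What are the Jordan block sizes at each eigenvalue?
λ = 1: successive nullity increments [4, 2] count blocks of size ≥ k; block sizes are [2, 2, 1, 1].

Jordan blocks: (1, 2), (1, 2), (1, 1), (1, 1)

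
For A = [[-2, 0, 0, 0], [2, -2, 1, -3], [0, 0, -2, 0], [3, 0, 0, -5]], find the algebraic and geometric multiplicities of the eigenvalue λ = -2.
The characteristic polynomial is (x + 2)^3(x + 5), so the factor x + 2 appears with exponent 3: the algebraic multiplicity is 3.

rank(A + 2I) = 2, so the eigenspace has dimension 4 - 2 = 2: the geometric multiplicity is 2.

Since 2 < 3, A is not diagonalizable.

algebraic multiplicity 3, geometric multiplicity 2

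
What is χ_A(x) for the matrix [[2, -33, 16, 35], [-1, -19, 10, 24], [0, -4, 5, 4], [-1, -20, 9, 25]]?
xI - A = [[x - 2, 33, -16, -35], [1, x + 19, -10, -24], [0, 4, x - 5, -4], [1, 20, -9, x - 25]].

Expanding det(xI - A) along the first row:
det(xI - A) = + (x - 2)·det([[x + 19, -10, -24], [4, x - 5, -4], [20, -9, x - 25]]) - (33)·det([[1, -10, -24], [0, x - 5, -4], [1, -9, x - 25]]) + (-16)·det([[1, x + 19, -24], [0, 4, -4], [1, 20, x - 25]]) - (-35)·det([[1, x + 19, -10], [0, 4, x - 5], [1, 20, -9]]).

Evaluating gives χ_A(x) = x^4 - 13x^3 + 63x^2 - 135x + 108 = (x - 4)(x - 3)^3.

χ_A(x) = (x - 4)(x - 3)^3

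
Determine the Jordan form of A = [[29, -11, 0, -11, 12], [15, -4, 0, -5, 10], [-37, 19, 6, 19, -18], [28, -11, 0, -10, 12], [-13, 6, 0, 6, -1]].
J = [[1, 0, 0, 0, 0], [0, 1, 0, 0, 0], [0, 0, 6, 1, 0], [0, 0, 0, 6, 0], [0, 0, 0, 0, 6]]

The characteristic polynomial is det(xI - A) = (x - 6)^3(x - 1)^2, so the eigenvalues are 1 (algebraic multiplicity 2), 6 (algebraic multiplicity 3).

For λ = 1: rank(A - I) = 3. The eigenspace has dimension 5 - 3 = 2, so there are 2 Jordan blocks; the rank sequence gives block sizes [1, 1].

For λ = 6: rank(A - 6I) = 3, rank((A - 6I)^2) = 2. The eigenspace has dimension 5 - 3 = 2, so there are 2 Jordan blocks; the rank sequence gives block sizes [2, 1].

Assembling the blocks gives the Jordan form J above.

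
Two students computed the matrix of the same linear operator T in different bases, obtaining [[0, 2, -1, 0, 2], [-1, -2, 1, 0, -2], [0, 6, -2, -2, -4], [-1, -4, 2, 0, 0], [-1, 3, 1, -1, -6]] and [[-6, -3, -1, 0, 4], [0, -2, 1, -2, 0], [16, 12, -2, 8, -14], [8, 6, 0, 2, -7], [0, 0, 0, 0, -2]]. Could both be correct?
Two matrices over a field are similar if and only if they have the same invariant factors.

Both A and B have characteristic polynomial (x + 2)^5 and minimal polynomial (x + 2)^3. Computing further, both have invariant factors (x + 2)^2, (x + 2)^3. Hence A and B are similar.

Yes.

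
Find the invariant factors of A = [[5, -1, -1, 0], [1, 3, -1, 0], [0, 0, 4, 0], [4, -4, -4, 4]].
x - 4, x - 4, (x - 4)^2

The Jordan structure of A has elementary divisors (x - 4)^2, (x - 4), (x - 4). Arranging the block sizes at each eigenvalue in decreasing order and taking row products gives the invariant factors.

Invariant factors (smallest first, each dividing the next): x - 4, x - 4, (x - 4)^2.

Check: the last factor (x - 4)^2 is the minimal polynomial, and the product (x - 4)^4 is the characteristic polynomial.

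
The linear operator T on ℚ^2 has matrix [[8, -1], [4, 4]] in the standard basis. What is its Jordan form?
The characteristic polynomial is det(xI - A) = (x - 6)^2, so the eigenvalues are 6 (algebraic multiplicity 2).

For λ = 6: rank(A - 6I) = 1, rank((A - 6I)^2) = 0. The eigenspace has dimension 2 - 1 = 1, so there is 1 Jordan block; the rank sequence gives block sizes [2].

Assembling the blocks gives the Jordan form J above.

J = [[6, 1], [0, 6]]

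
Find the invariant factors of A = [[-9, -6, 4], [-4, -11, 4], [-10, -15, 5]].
The Jordan structure of A has elementary divisors (x + 5)^2, (x + 5). Arranging the block sizes at each eigenvalue in decreasing order and taking row products gives the invariant factors.

Invariant factors (smallest first, each dividing the next): x + 5, (x + 5)^2.

Check: the last factor (x + 5)^2 is the minimal polynomial, and the product (x + 5)^3 is the characteristic polynomial.

x + 5, (x + 5)^2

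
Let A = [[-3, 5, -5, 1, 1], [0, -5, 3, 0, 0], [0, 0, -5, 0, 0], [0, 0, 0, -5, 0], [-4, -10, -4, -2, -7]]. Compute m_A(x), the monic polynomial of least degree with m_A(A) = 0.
m_A(x) = (x + 5)^3

The characteristic polynomial factors as (x + 5)^5. The minimal polynomial is ∏(x - λ)^{k_λ} where k_λ is the size of the largest Jordan block at λ.

For λ = -5: rank(A + 5I) = 2, and the largest Jordan block has size 3 (the smallest k with rank((A + 5I)^k) = rank((A + 5I)^(k+1))).

So m_A(x) = (x + 5)^3.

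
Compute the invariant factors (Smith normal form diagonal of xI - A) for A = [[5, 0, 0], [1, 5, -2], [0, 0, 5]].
The Jordan structure of A has elementary divisors (x - 5)^2, (x - 5). Arranging the block sizes at each eigenvalue in decreasing order and taking row products gives the invariant factors.

Invariant factors (smallest first, each dividing the next): x - 5, (x - 5)^2.

Check: the last factor (x - 5)^2 is the minimal polynomial, and the product (x - 5)^3 is the characteristic polynomial.

x - 5, (x - 5)^2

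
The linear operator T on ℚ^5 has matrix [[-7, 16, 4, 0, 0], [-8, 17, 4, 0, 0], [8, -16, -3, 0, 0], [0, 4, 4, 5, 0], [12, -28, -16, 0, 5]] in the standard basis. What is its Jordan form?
The characteristic polynomial is det(xI - A) = (x - 5)^3(x - 1)^2, so the eigenvalues are 1 (algebraic multiplicity 2), 5 (algebraic multiplicity 3).

For λ = 1: rank(A - I) = 3. The eigenspace has dimension 5 - 3 = 2, so there are 2 Jordan blocks; the rank sequence gives block sizes [1, 1].

For λ = 5: rank(A - 5I) = 2. The eigenspace has dimension 5 - 2 = 3, so there are 3 Jordan blocks; the rank sequence gives block sizes [1, 1, 1].

Assembling the blocks gives the Jordan form J above.

J = [[1, 0, 0, 0, 0], [0, 1, 0, 0, 0], [0, 0, 5, 0, 0], [0, 0, 0, 5, 0], [0, 0, 0, 0, 5]]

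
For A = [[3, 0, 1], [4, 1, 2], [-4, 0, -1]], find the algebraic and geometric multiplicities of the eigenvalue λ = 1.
algebraic multiplicity 3, geometric multiplicity 2

The characteristic polynomial is (x - 1)^3, so the factor x - 1 appears with exponent 3: the algebraic multiplicity is 3.

rank(A - I) = 1, so the eigenspace has dimension 3 - 1 = 2: the geometric multiplicity is 2.

Since 2 < 3, A is not diagonalizable.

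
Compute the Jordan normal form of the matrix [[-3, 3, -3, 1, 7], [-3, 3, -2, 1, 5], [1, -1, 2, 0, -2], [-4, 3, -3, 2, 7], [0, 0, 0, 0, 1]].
J = [[1, 1, 0, 0, 0], [0, 1, 0, 0, 0], [0, 0, 1, 1, 0], [0, 0, 0, 1, 0], [0, 0, 0, 0, 1]]

The characteristic polynomial is det(xI - A) = (x - 1)^5, so the eigenvalues are 1 (algebraic multiplicity 5).

For λ = 1: rank(A - I) = 2, rank((A - I)^2) = 0. The eigenspace has dimension 5 - 2 = 3, so there are 3 Jordan blocks; the rank sequence gives block sizes [2, 2, 1].

Assembling the blocks gives the Jordan form J above.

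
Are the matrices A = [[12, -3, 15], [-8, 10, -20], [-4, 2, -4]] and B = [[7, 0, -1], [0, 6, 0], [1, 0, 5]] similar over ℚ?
Two matrices over a field are similar if and only if they have the same invariant factors.

Both A and B have characteristic polynomial (x - 6)^3 and minimal polynomial (x - 6)^2. Computing further, both have invariant factors x - 6, (x - 6)^2. Hence A and B are similar.

Yes.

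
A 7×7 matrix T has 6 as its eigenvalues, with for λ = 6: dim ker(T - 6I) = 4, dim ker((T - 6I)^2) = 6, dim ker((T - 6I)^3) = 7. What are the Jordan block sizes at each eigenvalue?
Jordan blocks: (6, 3), (6, 2), (6, 1), (6, 1)

λ = 6: successive nullity increments [4, 2, 1] count blocks of size ≥ k; block sizes are [3, 2, 1, 1].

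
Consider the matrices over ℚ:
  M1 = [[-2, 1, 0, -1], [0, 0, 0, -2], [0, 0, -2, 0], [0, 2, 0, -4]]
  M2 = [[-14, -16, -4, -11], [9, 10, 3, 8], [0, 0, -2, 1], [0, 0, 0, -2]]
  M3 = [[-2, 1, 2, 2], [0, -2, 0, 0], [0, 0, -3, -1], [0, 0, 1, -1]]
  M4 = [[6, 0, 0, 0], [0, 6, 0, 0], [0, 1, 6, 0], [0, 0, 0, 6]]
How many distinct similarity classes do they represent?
Characteristic polynomials: χ_{M1} = (x + 2)^4, χ_{M2} = (x + 2)^4, χ_{M3} = (x + 2)^4, χ_{M4} = (x - 6)^4.

{M1}: invariant factors x + 2, x + 2, (x + 2)^2.

{M2, M3}: invariant factors (x + 2)^2, (x + 2)^2.

{M4}: invariant factors x - 6, x - 6, (x - 6)^2.

Matrices are similar if and only if their invariant-factor lists agree; the partition into similarity classes is {M1}, {M2, M3}, {M4}.

3 classes: {M1}, {M2, M3}, {M4}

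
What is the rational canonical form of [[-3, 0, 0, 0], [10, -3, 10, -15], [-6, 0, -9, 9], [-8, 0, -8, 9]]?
The invariant factors of A (the non-unit diagonal entries of the Smith normal form of xI - A over ℚ[x]) are x + 3, x + 3, (x - 3)(x + 3), each dividing the next. The characteristic polynomial is their product, (x - 3)(x + 3)^3.

The rational canonical form is the block-diagonal matrix of companion matrices C(f_i):
R = [[-3, 0, 0, 0], [0, -3, 0, 0], [0, 0, 0, 9], [0, 0, 1, 0]].

R = [[-3, 0, 0, 0], [0, -3, 0, 0], [0, 0, 0, 9], [0, 0, 1, 0]]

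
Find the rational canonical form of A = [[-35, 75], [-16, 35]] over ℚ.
R = [[0, 25], [1, 0]]

The invariant factors of A (the non-unit diagonal entries of the Smith normal form of xI - A over ℚ[x]) are (x - 5)(x + 5), each dividing the next. The characteristic polynomial is their product, (x - 5)(x + 5).

The rational canonical form is the block-diagonal matrix of companion matrices C(f_i):
R = [[0, 25], [1, 0]].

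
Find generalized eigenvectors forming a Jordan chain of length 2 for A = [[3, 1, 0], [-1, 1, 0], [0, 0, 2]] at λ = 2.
v_1 = [[2, -1, 0]]^T, v_2 = [[1, -1, 0]]^T

We seek v_1 ∈ ker((A - 2I)^2) \ ker(A - 2I), then set v_{i+1} = (A - 2I) v_i.

One such chain is v_1 = [[2, -1, 0]]^T, v_2 = [[1, -1, 0]]^T. Check: (A - 2I) v_2 = [[0, 0, 0]]^T = 0.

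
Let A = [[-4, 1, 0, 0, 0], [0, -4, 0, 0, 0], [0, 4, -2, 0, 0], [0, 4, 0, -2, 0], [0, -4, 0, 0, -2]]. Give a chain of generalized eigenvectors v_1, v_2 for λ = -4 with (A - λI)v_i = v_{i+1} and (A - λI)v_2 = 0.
We seek v_1 ∈ ker((A + 4I)^2) \ ker(A + 4I), then set v_{i+1} = (A + 4I) v_i.

One such chain is v_1 = [[0, 1, -2, -2, 2]]^T, v_2 = [[1, 0, 0, 0, 0]]^T. Check: (A + 4I) v_2 = [[0, 0, 0, 0, 0]]^T = 0.

v_1 = [[0, 1, -2, -2, 2]]^T, v_2 = [[1, 0, 0, 0, 0]]^T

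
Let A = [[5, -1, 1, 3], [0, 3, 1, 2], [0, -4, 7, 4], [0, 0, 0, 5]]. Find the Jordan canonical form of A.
J = [[5, 1, 0, 0], [0, 5, 1, 0], [0, 0, 5, 0], [0, 0, 0, 5]]

The characteristic polynomial is det(xI - A) = (x - 5)^4, so the eigenvalues are 5 (algebraic multiplicity 4).

For λ = 5: rank(A - 5I) = 2, rank((A - 5I)^2) = 1, rank((A - 5I)^3) = 0. The eigenspace has dimension 4 - 2 = 2, so there are 2 Jordan blocks; the rank sequence gives block sizes [3, 1].

Assembling the blocks gives the Jordan form J above.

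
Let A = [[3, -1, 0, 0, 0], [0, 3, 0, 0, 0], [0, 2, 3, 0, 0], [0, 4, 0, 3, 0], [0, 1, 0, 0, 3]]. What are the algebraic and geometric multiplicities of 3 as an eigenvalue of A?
algebraic multiplicity 5, geometric multiplicity 4

The characteristic polynomial is (x - 3)^5, so the factor x - 3 appears with exponent 5: the algebraic multiplicity is 5.

rank(A - 3I) = 1, so the eigenspace has dimension 5 - 1 = 4: the geometric multiplicity is 4.

Since 4 < 5, A is not diagonalizable.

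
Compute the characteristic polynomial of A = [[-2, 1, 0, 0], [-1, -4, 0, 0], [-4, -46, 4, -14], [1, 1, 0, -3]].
xI - A = [[x + 2, -1, 0, 0], [1, x + 4, 0, 0], [4, 46, x - 4, 14], [-1, -1, 0, x + 3]].

Expanding det(xI - A) along the first row:
det(xI - A) = + (x + 2)·det([[x + 4, 0, 0], [46, x - 4, 14], [-1, 0, x + 3]]) - (-1)·det([[1, 0, 0], [4, x - 4, 14], [-1, 0, x + 3]]) + (0)·det([[1, x + 4, 0], [4, 46, 14], [-1, -1, x + 3]]) - (0)·det([[1, x + 4, 0], [4, 46, x - 4], [-1, -1, 0]]).

Evaluating gives χ_A(x) = x^4 + 5x^3 - 9x^2 - 81x - 108 = (x - 4)(x + 3)^3.

χ_A(x) = (x - 4)(x + 3)^3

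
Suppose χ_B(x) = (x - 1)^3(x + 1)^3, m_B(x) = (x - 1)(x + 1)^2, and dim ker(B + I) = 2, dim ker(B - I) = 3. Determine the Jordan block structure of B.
λ = -1: algebraic multiplicity 3 (exponent in χ_B), largest block size 2 (exponent in m_B), 2 blocks (geometric multiplicity). These force block sizes [2, 1].
λ = 1: algebraic multiplicity 3 (exponent in χ_B), largest block size 1 (exponent in m_B), 3 blocks (geometric multiplicity). These force block sizes [1, 1, 1].

Jordan blocks: (-1, 2), (-1, 1), (1, 1), (1, 1), (1, 1)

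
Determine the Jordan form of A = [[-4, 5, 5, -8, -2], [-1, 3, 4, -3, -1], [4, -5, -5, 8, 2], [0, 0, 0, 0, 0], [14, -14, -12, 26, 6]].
J = [[0, 1, 0, 0, 0], [0, 0, 1, 0, 0], [0, 0, 0, 0, 0], [0, 0, 0, 0, 0], [0, 0, 0, 0, 0]]

The characteristic polynomial is det(xI - A) = x^5, so the eigenvalues are 0 (algebraic multiplicity 5).

For λ = 0: rank(A) = 2, rank(A^2) = 1, rank(A^3) = 0. The eigenspace has dimension 5 - 2 = 3, so there are 3 Jordan blocks; the rank sequence gives block sizes [3, 1, 1].

Assembling the blocks gives the Jordan form J above.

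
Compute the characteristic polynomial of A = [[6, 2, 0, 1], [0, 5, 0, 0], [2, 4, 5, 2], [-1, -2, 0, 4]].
xI - A = [[x - 6, -2, 0, -1], [0, x - 5, 0, 0], [-2, -4, x - 5, -2], [1, 2, 0, x - 4]].

Expanding det(xI - A) along the first row:
det(xI - A) = + (x - 6)·det([[x - 5, 0, 0], [-4, x - 5, -2], [2, 0, x - 4]]) - (-2)·det([[0, 0, 0], [-2, x - 5, -2], [1, 0, x - 4]]) + (0)·det([[0, x - 5, 0], [-2, -4, -2], [1, 2, x - 4]]) - (-1)·det([[0, x - 5, 0], [-2, -4, x - 5], [1, 2, 0]]).

Evaluating gives χ_A(x) = x^4 - 20x^3 + 150x^2 - 500x + 625 = (x - 5)^4.

χ_A(x) = (x - 5)^4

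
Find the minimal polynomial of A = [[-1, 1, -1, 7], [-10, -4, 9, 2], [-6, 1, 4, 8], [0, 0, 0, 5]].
The characteristic polynomial factors as (x - 5)^2(x + 3)^2. The minimal polynomial is ∏(x - λ)^{k_λ} where k_λ is the size of the largest Jordan block at λ.

For λ = -3: rank(A + 3I) = 3, and the largest Jordan block has size 2 (the smallest k with rank((A + 3I)^k) = rank((A + 3I)^(k+1))).
For λ = 5: rank(A - 5I) = 3, and the largest Jordan block has size 2 (the smallest k with rank((A - 5I)^k) = rank((A - 5I)^(k+1))).

So m_A(x) = (x - 5)^2(x + 3)^2.

m_A(x) = (x - 5)^2(x + 3)^2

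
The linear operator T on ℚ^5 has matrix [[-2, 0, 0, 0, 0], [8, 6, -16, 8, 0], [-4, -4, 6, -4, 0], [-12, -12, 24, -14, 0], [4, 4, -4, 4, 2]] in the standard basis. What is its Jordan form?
The characteristic polynomial is det(xI - A) = (x - 2)^2(x + 2)^3, so the eigenvalues are -2 (algebraic multiplicity 3), 2 (algebraic multiplicity 2).

For λ = -2: rank(A + 2I) = 2. The eigenspace has dimension 5 - 2 = 3, so there are 3 Jordan blocks; the rank sequence gives block sizes [1, 1, 1].

For λ = 2: rank(A - 2I) = 3. The eigenspace has dimension 5 - 3 = 2, so there are 2 Jordan blocks; the rank sequence gives block sizes [1, 1].

Assembling the blocks gives the Jordan form J above.

J = [[-2, 0, 0, 0, 0], [0, -2, 0, 0, 0], [0, 0, -2, 0, 0], [0, 0, 0, 2, 0], [0, 0, 0, 0, 2]]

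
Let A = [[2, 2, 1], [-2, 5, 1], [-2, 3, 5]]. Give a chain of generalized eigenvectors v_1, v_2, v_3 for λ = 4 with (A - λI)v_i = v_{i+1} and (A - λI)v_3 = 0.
We seek v_1 ∈ ker((A - 4I)^3) \ ker((A - 4I)^2), then set v_{i+1} = (A - 4I) v_i.

One such chain is v_1 = [[-1, 0, -1]]^T, v_2 = [[1, 1, 1]]^T, v_3 = [[1, 0, 2]]^T. Check: (A - 4I) v_3 = [[0, 0, 0]]^T = 0.

v_1 = [[-1, 0, -1]]^T, v_2 = [[1, 1, 1]]^T, v_3 = [[1, 0, 2]]^T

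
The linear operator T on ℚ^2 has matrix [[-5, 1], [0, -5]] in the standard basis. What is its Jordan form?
The characteristic polynomial is det(xI - A) = (x + 5)^2, so the eigenvalues are -5 (algebraic multiplicity 2).

For λ = -5: rank(A + 5I) = 1, rank((A + 5I)^2) = 0. The eigenspace has dimension 2 - 1 = 1, so there is 1 Jordan block; the rank sequence gives block sizes [2].

Assembling the blocks gives the Jordan form J above.

J = [[-5, 1], [0, -5]]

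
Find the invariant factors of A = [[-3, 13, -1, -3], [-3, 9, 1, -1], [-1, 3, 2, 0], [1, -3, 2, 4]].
The Jordan structure of A has elementary divisors (x - 2)^2, (x - 4)^2. Arranging the block sizes at each eigenvalue in decreasing order and taking row products gives the invariant factors.

Invariant factors (smallest first, each dividing the next): (x - 4)^2(x - 2)^2.

Check: the last factor (x - 4)^2(x - 2)^2 is the minimal polynomial, and the product (x - 4)^2(x - 2)^2 is the characteristic polynomial.

(x - 4)^2(x - 2)^2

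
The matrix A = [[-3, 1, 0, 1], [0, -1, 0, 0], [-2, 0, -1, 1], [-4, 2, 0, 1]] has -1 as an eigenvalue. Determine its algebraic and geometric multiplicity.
algebraic multiplicity 4, geometric multiplicity 2

The characteristic polynomial is (x + 1)^4, so the factor x + 1 appears with exponent 4: the algebraic multiplicity is 4.

rank(A + I) = 2, so the eigenspace has dimension 4 - 2 = 2: the geometric multiplicity is 2.

Since 2 < 4, A is not diagonalizable.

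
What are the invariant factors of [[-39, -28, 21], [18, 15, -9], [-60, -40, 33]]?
The Jordan structure of A has elementary divisors (x - 3)^2, (x - 3). Arranging the block sizes at each eigenvalue in decreasing order and taking row products gives the invariant factors.

Invariant factors (smallest first, each dividing the next): x - 3, (x - 3)^2.

Check: the last factor (x - 3)^2 is the minimal polynomial, and the product (x - 3)^3 is the characteristic polynomial.

x - 3, (x - 3)^2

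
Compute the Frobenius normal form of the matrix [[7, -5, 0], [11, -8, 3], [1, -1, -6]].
R = [[0, 0, 12], [1, 0, -8], [0, 1, -7]]

The invariant factors of A (the non-unit diagonal entries of the Smith normal form of xI - A over ℚ[x]) are (x + 3)(x^2 + 4x - 4), each dividing the next. The characteristic polynomial is their product, (x + 3)(x^2 + 4x - 4).

The rational canonical form is the block-diagonal matrix of companion matrices C(f_i):
R = [[0, 0, 12], [1, 0, -8], [0, 1, -7]].

Note the characteristic polynomial does not split into linear factors over ℚ, so A has no Jordan form over ℚ; the rational canonical form exists over any field.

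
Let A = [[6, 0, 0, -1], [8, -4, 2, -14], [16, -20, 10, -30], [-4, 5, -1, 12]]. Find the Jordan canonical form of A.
The characteristic polynomial is det(xI - A) = (x - 6)^4, so the eigenvalues are 6 (algebraic multiplicity 4).

For λ = 6: rank(A - 6I) = 2, rank((A - 6I)^2) = 1, rank((A - 6I)^3) = 0. The eigenspace has dimension 4 - 2 = 2, so there are 2 Jordan blocks; the rank sequence gives block sizes [3, 1].

Assembling the blocks gives the Jordan form J above.

J = [[6, 1, 0, 0], [0, 6, 1, 0], [0, 0, 6, 0], [0, 0, 0, 6]]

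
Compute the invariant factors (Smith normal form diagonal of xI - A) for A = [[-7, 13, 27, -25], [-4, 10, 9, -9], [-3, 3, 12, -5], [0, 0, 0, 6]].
(x - 6)^3(x - 3)

The Jordan structure of A has elementary divisors (x - 3), (x - 6)^3. Arranging the block sizes at each eigenvalue in decreasing order and taking row products gives the invariant factors.

Invariant factors (smallest first, each dividing the next): (x - 6)^3(x - 3).

Check: the last factor (x - 6)^3(x - 3) is the minimal polynomial, and the product (x - 6)^3(x - 3) is the characteristic polynomial.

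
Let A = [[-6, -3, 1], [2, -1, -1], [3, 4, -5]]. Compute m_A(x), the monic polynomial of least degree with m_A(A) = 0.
The characteristic polynomial factors as (x + 4)^3. The minimal polynomial is ∏(x - λ)^{k_λ} where k_λ is the size of the largest Jordan block at λ.

For λ = -4: rank(A + 4I) = 2, and the largest Jordan block has size 3 (the smallest k with rank((A + 4I)^k) = rank((A + 4I)^(k+1))).

So m_A(x) = (x + 4)^3.

m_A(x) = (x + 4)^3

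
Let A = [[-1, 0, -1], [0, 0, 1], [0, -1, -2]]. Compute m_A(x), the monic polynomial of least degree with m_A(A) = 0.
m_A(x) = (x + 1)^3

The characteristic polynomial factors as (x + 1)^3. The minimal polynomial is ∏(x - λ)^{k_λ} where k_λ is the size of the largest Jordan block at λ.

For λ = -1: rank(A + I) = 2, and the largest Jordan block has size 3 (the smallest k with rank((A + I)^k) = rank((A + I)^(k+1))).

So m_A(x) = (x + 1)^3.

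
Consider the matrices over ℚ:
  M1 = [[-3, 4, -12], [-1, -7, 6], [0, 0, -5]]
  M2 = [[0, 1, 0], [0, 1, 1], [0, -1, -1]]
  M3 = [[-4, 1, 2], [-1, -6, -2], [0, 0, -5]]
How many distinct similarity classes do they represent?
Characteristic polynomials: χ_{M1} = (x + 5)^3, χ_{M2} = x^3, χ_{M3} = (x + 5)^3.

{M1, M3}: invariant factors x + 5, (x + 5)^2.

{M2}: invariant factors x^3.

Matrices are similar if and only if their invariant-factor lists agree; the partition into similarity classes is {M1, M3}, {M2}.

2 classes: {M1, M3}, {M2}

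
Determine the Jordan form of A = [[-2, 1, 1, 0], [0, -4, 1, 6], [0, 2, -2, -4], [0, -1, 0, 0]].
J = [[-2, 1, 0, 0], [0, -2, 1, 0], [0, 0, -2, 0], [0, 0, 0, -2]]

The characteristic polynomial is det(xI - A) = (x + 2)^4, so the eigenvalues are -2 (algebraic multiplicity 4).

For λ = -2: rank(A + 2I) = 2, rank((A + 2I)^2) = 1, rank((A + 2I)^3) = 0. The eigenspace has dimension 4 - 2 = 2, so there are 2 Jordan blocks; the rank sequence gives block sizes [3, 1].

Assembling the blocks gives the Jordan form J above.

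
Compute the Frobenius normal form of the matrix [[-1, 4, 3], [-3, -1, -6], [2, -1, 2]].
The invariant factors of A (the non-unit diagonal entries of the Smith normal form of xI - A over ℚ[x]) are x^3 - 3x + 1, each dividing the next. The characteristic polynomial is their product, x^3 - 3x + 1.

The rational canonical form is the block-diagonal matrix of companion matrices C(f_i):
R = [[0, 0, -1], [1, 0, 3], [0, 1, 0]].

Note the characteristic polynomial does not split into linear factors over ℚ, so A has no Jordan form over ℚ; the rational canonical form exists over any field.

R = [[0, 0, -1], [1, 0, 3], [0, 1, 0]]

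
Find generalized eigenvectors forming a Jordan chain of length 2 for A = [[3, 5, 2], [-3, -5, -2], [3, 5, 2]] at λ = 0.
We seek v_1 ∈ ker(A^2) \ ker(A), then set v_{i+1} = A v_i.

One such chain is v_1 = [[0, 1, -2]]^T, v_2 = [[1, -1, 1]]^T. Check: A v_2 = [[0, 0, 0]]^T = 0.

v_1 = [[0, 1, -2]]^T, v_2 = [[1, -1, 1]]^T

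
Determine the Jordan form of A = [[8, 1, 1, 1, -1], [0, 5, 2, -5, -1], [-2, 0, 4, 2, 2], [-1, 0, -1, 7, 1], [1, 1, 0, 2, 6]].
J = [[6, 1, 0, 0, 0], [0, 6, 1, 0, 0], [0, 0, 6, 0, 0], [0, 0, 0, 6, 1], [0, 0, 0, 0, 6]]

The characteristic polynomial is det(xI - A) = (x - 6)^5, so the eigenvalues are 6 (algebraic multiplicity 5).

For λ = 6: rank(A - 6I) = 3, rank((A - 6I)^2) = 1, rank((A - 6I)^3) = 0. The eigenspace has dimension 5 - 3 = 2, so there are 2 Jordan blocks; the rank sequence gives block sizes [3, 2].

Assembling the blocks gives the Jordan form J above.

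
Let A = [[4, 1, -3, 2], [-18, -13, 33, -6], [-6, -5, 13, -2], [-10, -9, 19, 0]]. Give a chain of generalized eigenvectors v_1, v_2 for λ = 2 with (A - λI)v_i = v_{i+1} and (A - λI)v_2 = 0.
v_1 = [[0, 2, 1, 0]]^T, v_2 = [[-1, 3, 1, 1]]^T

We seek v_1 ∈ ker((A - 2I)^2) \ ker(A - 2I), then set v_{i+1} = (A - 2I) v_i.

One such chain is v_1 = [[0, 2, 1, 0]]^T, v_2 = [[-1, 3, 1, 1]]^T. Check: (A - 2I) v_2 = [[0, 0, 0, 0]]^T = 0.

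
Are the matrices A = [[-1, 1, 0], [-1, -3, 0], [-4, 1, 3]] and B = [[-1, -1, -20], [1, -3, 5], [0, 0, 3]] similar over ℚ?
Two matrices over a field are similar if and only if they have the same invariant factors.

Both A and B have characteristic polynomial (x - 3)(x + 2)^2 and minimal polynomial (x - 3)(x + 2)^2. Computing further, both have invariant factors (x - 3)(x + 2)^2. Hence A and B are similar.

Yes.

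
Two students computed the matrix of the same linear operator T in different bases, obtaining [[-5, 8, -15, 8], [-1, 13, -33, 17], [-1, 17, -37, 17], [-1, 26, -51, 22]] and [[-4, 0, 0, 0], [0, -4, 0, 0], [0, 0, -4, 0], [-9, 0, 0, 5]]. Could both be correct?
Both have characteristic polynomial (x - 5)(x + 4)^3, but the minimal polynomial of A is (x - 5)(x + 4)^2 while the minimal polynomial of B is (x - 5)(x + 4). The minimal polynomial is a similarity invariant, so A and B are not similar.

No.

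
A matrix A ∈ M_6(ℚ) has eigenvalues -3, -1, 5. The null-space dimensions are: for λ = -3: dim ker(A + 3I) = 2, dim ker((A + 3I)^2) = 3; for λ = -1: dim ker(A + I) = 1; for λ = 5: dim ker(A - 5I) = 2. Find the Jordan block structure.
λ = -3: successive nullity increments [2, 1] count blocks of size ≥ k; block sizes are [2, 1].
λ = -1: successive nullity increments [1] count blocks of size ≥ k; block sizes are [1].
λ = 5: successive nullity increments [2] count blocks of size ≥ k; block sizes are [1, 1].

Jordan blocks: (-3, 2), (-3, 1), (-1, 1), (5, 1), (5, 1)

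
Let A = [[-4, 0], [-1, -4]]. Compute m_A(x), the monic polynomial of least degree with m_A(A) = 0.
The characteristic polynomial factors as (x + 4)^2. The minimal polynomial is ∏(x - λ)^{k_λ} where k_λ is the size of the largest Jordan block at λ.

For λ = -4: rank(A + 4I) = 1, and the largest Jordan block has size 2 (the smallest k with rank((A + 4I)^k) = rank((A + 4I)^(k+1))).

So m_A(x) = (x + 4)^2.

m_A(x) = (x + 4)^2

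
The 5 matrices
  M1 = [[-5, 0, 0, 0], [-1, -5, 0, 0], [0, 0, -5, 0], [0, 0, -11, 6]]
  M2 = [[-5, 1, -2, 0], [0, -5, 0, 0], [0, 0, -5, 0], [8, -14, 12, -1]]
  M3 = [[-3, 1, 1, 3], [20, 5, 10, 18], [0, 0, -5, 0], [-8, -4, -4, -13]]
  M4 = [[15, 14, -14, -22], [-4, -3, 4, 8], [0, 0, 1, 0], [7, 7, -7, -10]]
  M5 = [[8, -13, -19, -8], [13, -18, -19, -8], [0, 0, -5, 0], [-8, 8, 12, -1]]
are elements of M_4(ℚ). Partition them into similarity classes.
3 classes: {M1}, {M2, M3, M5}, {M4}

Characteristic polynomials: χ_{M1} = (x - 6)(x + 5)^3, χ_{M2} = (x + 1)(x + 5)^3, χ_{M3} = (x + 1)(x + 5)^3, χ_{M4} = (x - 4)(x - 1)^2(x + 3), χ_{M5} = (x + 1)(x + 5)^3.

{M1}: invariant factors x + 5, (x - 6)(x + 5)^2.

{M2, M3, M5}: invariant factors x + 5, (x + 1)(x + 5)^2.

{M4}: invariant factors x - 1, (x - 4)(x - 1)(x + 3).

Matrices are similar if and only if their invariant-factor lists agree; the partition into similarity classes is {M1}, {M2, M3, M5}, {M4}.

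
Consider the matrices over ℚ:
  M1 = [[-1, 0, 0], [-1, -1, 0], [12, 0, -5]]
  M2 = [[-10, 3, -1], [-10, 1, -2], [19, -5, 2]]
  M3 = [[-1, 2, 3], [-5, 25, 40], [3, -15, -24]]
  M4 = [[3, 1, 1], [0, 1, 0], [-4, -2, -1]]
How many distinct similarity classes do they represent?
Characteristic polynomials: χ_{M1} = (x + 1)^2(x + 5), χ_{M2} = (x + 1)^2(x + 5), χ_{M3} = x^3, χ_{M4} = (x - 1)^3.

{M1, M2}: invariant factors (x + 1)^2(x + 5).

{M3}: invariant factors x^3.

{M4}: invariant factors x - 1, (x - 1)^2.

Matrices are similar if and only if their invariant-factor lists agree; the partition into similarity classes is {M1, M2}, {M3}, {M4}.

3 classes: {M1, M2}, {M3}, {M4}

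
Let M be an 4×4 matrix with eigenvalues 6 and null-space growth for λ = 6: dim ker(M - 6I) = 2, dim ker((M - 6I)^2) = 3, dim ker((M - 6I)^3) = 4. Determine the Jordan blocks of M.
λ = 6: successive nullity increments [2, 1, 1] count blocks of size ≥ k; block sizes are [3, 1].

Jordan blocks: (6, 3), (6, 1)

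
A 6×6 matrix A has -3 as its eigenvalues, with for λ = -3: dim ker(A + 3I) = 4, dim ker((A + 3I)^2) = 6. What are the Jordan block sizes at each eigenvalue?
Jordan blocks: (-3, 2), (-3, 2), (-3, 1), (-3, 1)

λ = -3: successive nullity increments [4, 2] count blocks of size ≥ k; block sizes are [2, 2, 1, 1].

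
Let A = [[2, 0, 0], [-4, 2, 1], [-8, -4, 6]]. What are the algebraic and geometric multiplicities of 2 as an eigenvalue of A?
algebraic multiplicity 1, geometric multiplicity 1

The characteristic polynomial is (x - 4)^2(x - 2), so the factor x - 2 appears with exponent 1: the algebraic multiplicity is 1.

rank(A - 2I) = 2, so the eigenspace has dimension 3 - 2 = 1: the geometric multiplicity is 1.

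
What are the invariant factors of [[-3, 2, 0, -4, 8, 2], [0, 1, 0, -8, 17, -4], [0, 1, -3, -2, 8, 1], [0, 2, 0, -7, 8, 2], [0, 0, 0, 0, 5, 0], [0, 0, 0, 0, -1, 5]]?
x + 3, x + 3, (x - 5)^2(x + 3)^2

The Jordan structure of A has elementary divisors (x + 3)^2, (x + 3), (x + 3), (x - 5)^2. Arranging the block sizes at each eigenvalue in decreasing order and taking row products gives the invariant factors.

Invariant factors (smallest first, each dividing the next): x + 3, x + 3, (x - 5)^2(x + 3)^2.

Check: the last factor (x - 5)^2(x + 3)^2 is the minimal polynomial, and the product (x - 5)^2(x + 3)^4 is the characteristic polynomial.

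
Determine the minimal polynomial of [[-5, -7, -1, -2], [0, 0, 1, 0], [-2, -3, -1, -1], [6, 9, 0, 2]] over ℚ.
m_A(x) = (x + 1)^3

The characteristic polynomial factors as (x + 1)^4. The minimal polynomial is ∏(x - λ)^{k_λ} where k_λ is the size of the largest Jordan block at λ.

For λ = -1: rank(A + I) = 2, and the largest Jordan block has size 3 (the smallest k with rank((A + I)^k) = rank((A + I)^(k+1))).

So m_A(x) = (x + 1)^3.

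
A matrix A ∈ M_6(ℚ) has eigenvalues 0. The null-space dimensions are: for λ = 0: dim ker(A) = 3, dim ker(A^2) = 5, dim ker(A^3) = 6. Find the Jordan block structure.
Jordan blocks: (0, 3), (0, 2), (0, 1)

λ = 0: successive nullity increments [3, 2, 1] count blocks of size ≥ k; block sizes are [3, 2, 1].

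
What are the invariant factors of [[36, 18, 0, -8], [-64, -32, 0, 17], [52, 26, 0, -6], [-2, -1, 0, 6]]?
The Jordan structure of A has elementary divisors x, x, (x - 5)^2. Arranging the block sizes at each eigenvalue in decreasing order and taking row products gives the invariant factors.

Invariant factors (smallest first, each dividing the next): x, x(x - 5)^2.

Check: the last factor x(x - 5)^2 is the minimal polynomial, and the product x^2(x - 5)^2 is the characteristic polynomial.

x, x(x - 5)^2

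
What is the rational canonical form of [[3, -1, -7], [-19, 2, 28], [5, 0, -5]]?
R = [[0, 0, -5], [1, 0, 3], [0, 1, 0]]

The invariant factors of A (the non-unit diagonal entries of the Smith normal form of xI - A over ℚ[x]) are x^3 - 3x + 5, each dividing the next. The characteristic polynomial is their product, x^3 - 3x + 5.

The rational canonical form is the block-diagonal matrix of companion matrices C(f_i):
R = [[0, 0, -5], [1, 0, 3], [0, 1, 0]].

Note the characteristic polynomial does not split into linear factors over ℚ, so A has no Jordan form over ℚ; the rational canonical form exists over any field.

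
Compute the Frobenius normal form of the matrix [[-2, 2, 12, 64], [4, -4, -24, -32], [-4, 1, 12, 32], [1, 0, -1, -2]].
The invariant factors of A (the non-unit diagonal entries of the Smith normal form of xI - A over ℚ[x]) are x - 6, (x - 6)(x + 4)^2, each dividing the next. The characteristic polynomial is their product, (x - 6)^2(x + 4)^2.

The rational canonical form is the block-diagonal matrix of companion matrices C(f_i):
R = [[6, 0, 0, 0], [0, 0, 0, 96], [0, 1, 0, 32], [0, 0, 1, -2]].

R = [[6, 0, 0, 0], [0, 0, 0, 96], [0, 1, 0, 32], [0, 0, 1, -2]]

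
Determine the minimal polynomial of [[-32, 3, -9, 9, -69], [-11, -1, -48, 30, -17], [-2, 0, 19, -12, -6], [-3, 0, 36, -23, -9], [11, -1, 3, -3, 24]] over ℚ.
The characteristic polynomial factors as (x - 1)^2(x + 5)^3. The minimal polynomial is ∏(x - λ)^{k_λ} where k_λ is the size of the largest Jordan block at λ.

For λ = -5: rank(A + 5I) = 3, and the largest Jordan block has size 2 (the smallest k with rank((A + 5I)^k) = rank((A + 5I)^(k+1))).
For λ = 1: rank(A - I) = 4, and the largest Jordan block has size 2 (the smallest k with rank((A - I)^k) = rank((A - I)^(k+1))).

So m_A(x) = (x - 1)^2(x + 5)^2.

m_A(x) = (x - 1)^2(x + 5)^2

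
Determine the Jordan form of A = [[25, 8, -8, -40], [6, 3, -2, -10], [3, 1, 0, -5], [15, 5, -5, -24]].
The characteristic polynomial is det(xI - A) = (x - 1)^4, so the eigenvalues are 1 (algebraic multiplicity 4).

For λ = 1: rank(A - I) = 1, rank((A - I)^2) = 0. The eigenspace has dimension 4 - 1 = 3, so there are 3 Jordan blocks; the rank sequence gives block sizes [2, 1, 1].

Assembling the blocks gives the Jordan form J above.

J = [[1, 1, 0, 0], [0, 1, 0, 0], [0, 0, 1, 0], [0, 0, 0, 1]]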